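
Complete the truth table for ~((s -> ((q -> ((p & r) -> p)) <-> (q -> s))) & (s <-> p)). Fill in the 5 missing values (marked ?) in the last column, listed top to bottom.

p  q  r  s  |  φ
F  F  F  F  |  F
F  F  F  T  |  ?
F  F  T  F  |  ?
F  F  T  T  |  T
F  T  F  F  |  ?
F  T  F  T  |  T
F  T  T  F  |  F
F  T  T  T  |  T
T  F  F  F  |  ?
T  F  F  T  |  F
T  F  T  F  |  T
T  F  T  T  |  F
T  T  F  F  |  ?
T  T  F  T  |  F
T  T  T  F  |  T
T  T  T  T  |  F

Row p=F, q=F, r=F, s=T: (s -> ((q -> ((p & r) -> p)) <-> (q -> s))) = T, (s <-> p) = F, ((s -> ((q -> ((p & r) -> p)) <-> (q -> s))) & (s <-> p)) = F, so the formula = T.
Row p=F, q=F, r=T, s=F: (s -> ((q -> ((p & r) -> p)) <-> (q -> s))) = T, (s <-> p) = T, ((s -> ((q -> ((p & r) -> p)) <-> (q -> s))) & (s <-> p)) = T, so the formula = F.
Row p=F, q=T, r=F, s=F: (s -> ((q -> ((p & r) -> p)) <-> (q -> s))) = T, (s <-> p) = T, ((s -> ((q -> ((p & r) -> p)) <-> (q -> s))) & (s <-> p)) = T, so the formula = F.
Row p=T, q=F, r=F, s=F: (s -> ((q -> ((p & r) -> p)) <-> (q -> s))) = T, (s <-> p) = F, ((s -> ((q -> ((p & r) -> p)) <-> (q -> s))) & (s <-> p)) = F, so the formula = T.
Row p=T, q=T, r=F, s=F: (s -> ((q -> ((p & r) -> p)) <-> (q -> s))) = T, (s <-> p) = F, ((s -> ((q -> ((p & r) -> p)) <-> (q -> s))) & (s <-> p)) = F, so the formula = T.

T, F, F, T, T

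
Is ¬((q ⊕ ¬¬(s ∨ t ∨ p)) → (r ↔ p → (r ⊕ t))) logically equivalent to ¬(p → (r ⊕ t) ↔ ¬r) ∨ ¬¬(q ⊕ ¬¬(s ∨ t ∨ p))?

p | q | r | s | t | φ | ψ
- | - | - | - | - | - | -
T | T | T | T | T | F | F
T | T | T | T | F | F | T
T | T | T | F | T | F | F
T | T | T | F | F | F | T
T | T | F | T | T | F | F
T | T | F | T | F | F | T
T | T | F | F | T | F | F
T | T | F | F | F | F | T
T | F | T | T | T | T | T
T | F | T | T | F | F | T
T | F | T | F | T | T | T
T | F | T | F | F | F | T
T | F | F | T | T | T | T
T | F | F | T | F | F | T
T | F | F | F | T | T | T
T | F | F | F | F | F | T
F | T | T | T | T | F | T
F | T | T | T | F | F | T
F | T | T | F | T | F | T
F | T | T | F | F | F | T
F | T | F | T | T | F | F
F | T | F | T | F | F | F
F | T | F | F | T | F | F
F | T | F | F | F | T | T
F | F | T | T | T | F | T
F | F | T | T | F | F | T
F | F | T | F | T | F | T
F | F | T | F | F | F | T
F | F | F | T | T | T | T
F | F | F | T | F | T | T
F | F | F | F | T | T | T
F | F | F | F | F | F | F
The columns differ at p=T, q=T, r=T, s=T, t=F (φ=F, ψ=T), so they are not equivalent.

not equivalent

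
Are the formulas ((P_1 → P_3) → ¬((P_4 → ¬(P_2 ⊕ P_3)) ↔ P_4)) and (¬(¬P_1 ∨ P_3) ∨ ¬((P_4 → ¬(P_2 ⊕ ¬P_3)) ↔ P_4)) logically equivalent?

not equivalent

P_1  P_2  P_3  P_4  |  φ  ψ
 1    1    1    1   |  0  1
 1    1    1    0   |  1  1
 1    1    0    1   |  1  1
 1    1    0    0   |  1  1
 1    0    1    1   |  1  0
 1    0    1    0   |  1  1
 1    0    0    1   |  1  1
 1    0    0    0   |  1  1
 0    1    1    1   |  0  1
 0    1    1    0   |  1  1
 0    1    0    1   |  1  0
 0    1    0    0   |  1  1
 0    0    1    1   |  1  0
 0    0    1    0   |  1  1
 0    0    0    1   |  0  1
 0    0    0    0   |  1  1
The columns differ at P_1=1, P_2=1, P_3=1, P_4=1 (φ=0, ψ=1), so they are not equivalent.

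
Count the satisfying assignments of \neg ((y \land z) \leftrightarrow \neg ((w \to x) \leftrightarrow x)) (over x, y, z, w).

6

x | y | z | w | (y \land z) | (w \to x) | φ
- | - | - | - | ----------- | --------- | -
T | T | T | T |      T      |     T     | T
T | T | T | F |      T      |     T     | T
T | T | F | T |      F      |     T     | F
T | T | F | F |      F      |     T     | F
T | F | T | T |      F      |     T     | F
T | F | T | F |      F      |     T     | F
T | F | F | T |      F      |     T     | F
T | F | F | F |      F      |     T     | F
F | T | T | T |      T      |     F     | T
F | T | T | F |      T      |     T     | F
F | T | F | T |      F      |     F     | F
F | T | F | F |      F      |     T     | T
F | F | T | T |      F      |     F     | F
F | F | T | F |      F      |     T     | T
F | F | F | T |      F      |     F     | F
F | F | F | F |      F      |     T     | T
The formula is true on 6 of the 16 rows.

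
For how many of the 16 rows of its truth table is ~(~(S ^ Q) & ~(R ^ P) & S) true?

P | Q | R | S | ~(~(S ^ Q) & ~(R ^ P) & S)
- | - | - | - | --------------------------
T | T | T | T |             F             
T | T | T | F |             T             
T | T | F | T |             T             
T | T | F | F |             T             
T | F | T | T |             T             
T | F | T | F |             T             
T | F | F | T |             T             
T | F | F | F |             T             
F | T | T | T |             T             
F | T | T | F |             T             
F | T | F | T |             F             
F | T | F | F |             T             
F | F | T | T |             T             
F | F | T | F |             T             
F | F | F | T |             T             
F | F | F | F |             T             
The formula is true on 14 of the 16 rows.

14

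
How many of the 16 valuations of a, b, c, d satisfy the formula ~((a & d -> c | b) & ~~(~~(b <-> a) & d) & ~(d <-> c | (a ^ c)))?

15

a  b  c  d  |  φ
1  1  1  1  |  1
1  1  1  0  |  1
1  1  0  1  |  1
1  1  0  0  |  1
1  0  1  1  |  1
1  0  1  0  |  1
1  0  0  1  |  1
1  0  0  0  |  1
0  1  1  1  |  1
0  1  1  0  |  1
0  1  0  1  |  1
0  1  0  0  |  1
0  0  1  1  |  1
0  0  1  0  |  1
0  0  0  1  |  0
0  0  0  0  |  1
The formula is true on 15 of the 16 rows.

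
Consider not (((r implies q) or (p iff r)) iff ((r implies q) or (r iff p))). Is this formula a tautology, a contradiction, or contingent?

contradiction

p  q  r  |  φ
T  T  T  |  F
T  T  F  |  F
T  F  T  |  F
T  F  F  |  F
F  T  T  |  F
F  T  F  |  F
F  F  T  |  F
F  F  F  |  F
Every row is F, so the formula is a contradiction.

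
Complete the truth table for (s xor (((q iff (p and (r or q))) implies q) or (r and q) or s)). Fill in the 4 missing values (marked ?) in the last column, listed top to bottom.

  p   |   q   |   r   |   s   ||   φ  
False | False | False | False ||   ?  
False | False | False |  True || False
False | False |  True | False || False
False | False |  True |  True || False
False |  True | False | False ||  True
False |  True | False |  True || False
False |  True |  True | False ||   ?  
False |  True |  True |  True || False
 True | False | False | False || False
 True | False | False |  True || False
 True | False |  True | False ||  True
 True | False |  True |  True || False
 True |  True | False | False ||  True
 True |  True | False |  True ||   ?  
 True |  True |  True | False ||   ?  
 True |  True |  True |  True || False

False, True, False, True

Row p=False, q=False, r=False, s=False: (((q iff (p and (r or q))) implies q) or (r and q) or s) = False, so the formula = False.
Row p=False, q=True, r=True, s=False: (((q iff (p and (r or q))) implies q) or (r and q) or s) = True, so the formula = True.
Row p=True, q=True, r=False, s=True: (((q iff (p and (r or q))) implies q) or (r and q) or s) = True, so the formula = False.
Row p=True, q=True, r=True, s=False: (((q iff (p and (r or q))) implies q) or (r and q) or s) = True, so the formula = True.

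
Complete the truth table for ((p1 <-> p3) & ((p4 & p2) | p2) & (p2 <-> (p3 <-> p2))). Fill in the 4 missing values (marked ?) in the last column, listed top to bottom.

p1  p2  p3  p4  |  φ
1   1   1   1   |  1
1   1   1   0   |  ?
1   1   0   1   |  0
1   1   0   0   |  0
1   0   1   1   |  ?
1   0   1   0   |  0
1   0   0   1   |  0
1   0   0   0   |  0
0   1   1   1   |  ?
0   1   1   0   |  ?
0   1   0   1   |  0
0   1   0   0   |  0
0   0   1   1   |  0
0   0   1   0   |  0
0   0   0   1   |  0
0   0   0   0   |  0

1, 0, 0, 0

Row p1=1, p2=1, p3=1, p4=0: (p1 <-> p3) = 1, ((p4 & p2) | p2) = 1, (p2 <-> (p3 <-> p2)) = 1, so the formula = 1.
Row p1=1, p2=0, p3=1, p4=1: (p1 <-> p3) = 1, ((p4 & p2) | p2) = 0, (p2 <-> (p3 <-> p2)) = 1, so the formula = 0.
Row p1=0, p2=1, p3=1, p4=1: (p1 <-> p3) = 0, ((p4 & p2) | p2) = 1, (p2 <-> (p3 <-> p2)) = 1, so the formula = 0.
Row p1=0, p2=1, p3=1, p4=0: (p1 <-> p3) = 0, ((p4 & p2) | p2) = 1, (p2 <-> (p3 <-> p2)) = 1, so the formula = 0.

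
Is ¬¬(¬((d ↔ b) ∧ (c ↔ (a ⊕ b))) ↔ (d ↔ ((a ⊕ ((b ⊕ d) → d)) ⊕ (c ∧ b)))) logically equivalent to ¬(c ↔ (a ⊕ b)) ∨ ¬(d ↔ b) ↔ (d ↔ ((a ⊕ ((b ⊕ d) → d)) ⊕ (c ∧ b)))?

a  b  c  d  |  φ  ψ
F  F  F  F  |  T  T
F  F  F  T  |  T  T
F  F  T  F  |  F  F
F  F  T  T  |  T  T
F  T  F  F  |  T  T
F  T  F  T  |  T  T
F  T  T  F  |  F  F
F  T  T  T  |  T  T
T  F  F  F  |  T  T
T  F  F  T  |  F  F
T  F  T  F  |  F  F
T  F  T  T  |  F  F
T  T  F  F  |  F  F
T  T  F  T  |  T  T
T  T  T  F  |  T  T
T  T  T  T  |  T  T
The columns for φ and ψ agree on every row, so they are logically equivalent.

equivalent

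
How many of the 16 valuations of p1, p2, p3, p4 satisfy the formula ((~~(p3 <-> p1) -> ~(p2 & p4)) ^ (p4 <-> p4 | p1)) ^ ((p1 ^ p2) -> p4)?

10

p1  p2  p3  p4  |  φ
0   0   0   0   |  1
0   0   0   1   |  1
0   0   1   0   |  1
0   0   1   1   |  1
0   1   0   0   |  0
0   1   0   1   |  0
0   1   1   0   |  0
0   1   1   1   |  1
1   0   0   0   |  1
1   0   0   1   |  1
1   0   1   0   |  1
1   0   1   1   |  1
1   1   0   0   |  0
1   1   0   1   |  1
1   1   1   0   |  0
1   1   1   1   |  0
The formula is true on 10 of the 16 rows.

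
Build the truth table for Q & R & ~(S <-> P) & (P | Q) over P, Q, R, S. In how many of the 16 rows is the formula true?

P  Q  R  S     (S <-> P)  ~(S <-> P)  (P | Q)  (Q & R & ~(S <-> P) & (P | Q))
F  F  F  F         T          F          F                   F               
F  F  F  T         F          T          F                   F               
F  F  T  F         T          F          F                   F               
F  F  T  T         F          T          F                   F               
F  T  F  F         T          F          T                   F               
F  T  F  T         F          T          T                   F               
F  T  T  F         T          F          T                   F               
F  T  T  T         F          T          T                   T               
T  F  F  F         F          T          T                   F               
T  F  F  T         T          F          T                   F               
T  F  T  F         F          T          T                   F               
T  F  T  T         T          F          T                   F               
T  T  F  F         F          T          T                   F               
T  T  F  T         T          F          T                   F               
T  T  T  F         F          T          T                   T               
T  T  T  T         T          F          T                   F               
The formula is true on 2 of the 16 rows.

2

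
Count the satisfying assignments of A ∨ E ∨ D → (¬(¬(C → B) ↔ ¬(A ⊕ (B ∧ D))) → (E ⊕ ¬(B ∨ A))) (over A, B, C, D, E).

26

  A   |   B   |   C   |   D   |   E   |   φ  
----- | ----- | ----- | ----- | ----- | -----
 True |  True |  True |  True |  True |  True
 True |  True |  True |  True | False | False
 True |  True |  True | False |  True |  True
 True |  True |  True | False | False |  True
 True |  True | False |  True |  True |  True
 True |  True | False |  True | False | False
 True |  True | False | False |  True |  True
 True |  True | False | False | False |  True
 True | False |  True |  True |  True |  True
 True | False |  True |  True | False | False
 True | False |  True | False |  True |  True
 True | False |  True | False | False | False
 True | False | False |  True |  True |  True
 True | False | False |  True | False |  True
 True | False | False | False |  True |  True
 True | False | False | False | False |  True
False |  True |  True |  True |  True |  True
False |  True |  True |  True | False |  True
False |  True |  True | False |  True |  True
False |  True |  True | False | False |  True
False |  True | False |  True |  True |  True
False |  True | False |  True | False |  True
False |  True | False | False |  True |  True
False |  True | False | False | False |  True
False | False |  True |  True |  True |  True
False | False |  True |  True | False |  True
False | False |  True | False |  True |  True
False | False |  True | False | False |  True
False | False | False |  True |  True | False
False | False | False |  True | False |  True
False | False | False | False |  True | False
False | False | False | False | False |  True
The formula is true on 26 of the 32 rows.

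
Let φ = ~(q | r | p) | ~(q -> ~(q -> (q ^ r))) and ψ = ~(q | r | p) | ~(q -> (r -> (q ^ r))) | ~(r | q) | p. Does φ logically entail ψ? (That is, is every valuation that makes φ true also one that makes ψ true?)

p  q  r  |  φ  ψ
1  1  1  |  0  1
1  1  0  |  1  1
1  0  1  |  0  1
1  0  0  |  0  1
0  1  1  |  0  1
0  1  0  |  1  0
0  0  1  |  0  0
0  0  0  |  1  1
At p=0, q=1, r=0 we have φ true but ψ false, so φ does not entail ψ.

no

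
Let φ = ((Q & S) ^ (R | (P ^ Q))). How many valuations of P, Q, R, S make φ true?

10

P  Q  R  S     ((Q & S) ^ (R | (P ^ Q)))
F  F  F  F                 F            
F  F  F  T                 F            
F  F  T  F                 T            
F  F  T  T                 T            
F  T  F  F                 T            
F  T  F  T                 F            
F  T  T  F                 T            
F  T  T  T                 F            
T  F  F  F                 T            
T  F  F  T                 T            
T  F  T  F                 T            
T  F  T  T                 T            
T  T  F  F                 F            
T  T  F  T                 T            
T  T  T  F                 T            
T  T  T  T                 F            
The formula is true on 10 of the 16 rows.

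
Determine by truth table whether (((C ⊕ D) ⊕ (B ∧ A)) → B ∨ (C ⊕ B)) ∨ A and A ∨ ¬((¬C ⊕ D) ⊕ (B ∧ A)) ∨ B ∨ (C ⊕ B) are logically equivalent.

A  B  C  D  |  φ  ψ
F  F  F  F  |  T  F
F  F  F  T  |  F  T
F  F  T  F  |  T  T
F  F  T  T  |  T  T
F  T  F  F  |  T  T
F  T  F  T  |  T  T
F  T  T  F  |  T  T
F  T  T  T  |  T  T
T  F  F  F  |  T  T
T  F  F  T  |  T  T
T  F  T  F  |  T  T
T  F  T  T  |  T  T
T  T  F  F  |  T  T
T  T  F  T  |  T  T
T  T  T  F  |  T  T
T  T  T  T  |  T  T
The columns differ at A=F, B=F, C=F, D=F (φ=T, ψ=F), so they are not equivalent.

not equivalent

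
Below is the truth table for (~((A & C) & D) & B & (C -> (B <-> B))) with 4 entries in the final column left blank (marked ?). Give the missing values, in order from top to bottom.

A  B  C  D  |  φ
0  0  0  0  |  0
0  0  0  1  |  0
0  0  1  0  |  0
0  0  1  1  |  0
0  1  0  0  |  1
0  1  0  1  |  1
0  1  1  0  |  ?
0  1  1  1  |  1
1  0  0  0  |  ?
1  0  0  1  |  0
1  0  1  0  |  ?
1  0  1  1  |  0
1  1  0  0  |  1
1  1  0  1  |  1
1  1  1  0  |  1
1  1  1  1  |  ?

Row A=0, B=1, C=1, D=0: ~((A & C) & D) = 1, (C -> (B <-> B)) = 1, so the formula = 1.
Row A=1, B=0, C=0, D=0: ~((A & C) & D) = 1, (C -> (B <-> B)) = 1, so the formula = 0.
Row A=1, B=0, C=1, D=0: ~((A & C) & D) = 1, (C -> (B <-> B)) = 1, so the formula = 0.
Row A=1, B=1, C=1, D=1: ~((A & C) & D) = 0, (C -> (B <-> B)) = 1, so the formula = 0.

1, 0, 0, 0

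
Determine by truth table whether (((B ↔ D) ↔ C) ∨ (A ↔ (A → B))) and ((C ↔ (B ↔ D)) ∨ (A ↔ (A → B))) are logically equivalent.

A  B  C  D  |  φ  ψ
F  F  F  F  |  F  F
F  F  F  T  |  T  T
F  F  T  F  |  T  T
F  F  T  T  |  F  F
F  T  F  F  |  T  T
F  T  F  T  |  F  F
F  T  T  F  |  F  F
F  T  T  T  |  T  T
T  F  F  F  |  F  F
T  F  F  T  |  T  T
T  F  T  F  |  T  T
T  F  T  T  |  F  F
T  T  F  F  |  T  T
T  T  F  T  |  T  T
T  T  T  F  |  T  T
T  T  T  T  |  T  T
The columns for φ and ψ agree on every row, so they are logically equivalent.

equivalent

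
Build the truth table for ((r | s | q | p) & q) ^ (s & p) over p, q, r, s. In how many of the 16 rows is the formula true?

8

p  q  r  s     (r | s | q | p)  ((r | s | q | p) & q)  (s & p)  φ
F  F  F  F            F                   F               F     F
F  F  F  T            T                   F               F     F
F  F  T  F            T                   F               F     F
F  F  T  T            T                   F               F     F
F  T  F  F            T                   T               F     T
F  T  F  T            T                   T               F     T
F  T  T  F            T                   T               F     T
F  T  T  T            T                   T               F     T
T  F  F  F            T                   F               F     F
T  F  F  T            T                   F               T     T
T  F  T  F            T                   F               F     F
T  F  T  T            T                   F               T     T
T  T  F  F            T                   T               F     T
T  T  F  T            T                   T               T     F
T  T  T  F            T                   T               F     T
T  T  T  T            T                   T               T     F
The formula is true on 8 of the 16 rows.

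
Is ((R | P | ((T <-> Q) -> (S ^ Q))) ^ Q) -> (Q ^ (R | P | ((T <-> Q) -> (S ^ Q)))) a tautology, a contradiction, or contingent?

tautology

P | Q | R | S | T || φ
T | T | T | T | T || T
T | T | T | T | F || T
T | T | T | F | T || T
T | T | T | F | F || T
T | T | F | T | T || T
T | T | F | T | F || T
T | T | F | F | T || T
T | T | F | F | F || T
T | F | T | T | T || T
T | F | T | T | F || T
T | F | T | F | T || T
T | F | T | F | F || T
T | F | F | T | T || T
T | F | F | T | F || T
T | F | F | F | T || T
T | F | F | F | F || T
F | T | T | T | T || T
F | T | T | T | F || T
F | T | T | F | T || T
F | T | T | F | F || T
F | T | F | T | T || T
F | T | F | T | F || T
F | T | F | F | T || T
F | T | F | F | F || T
F | F | T | T | T || T
F | F | T | T | F || T
F | F | T | F | T || T
F | F | T | F | F || T
F | F | F | T | T || T
F | F | F | T | F || T
F | F | F | F | T || T
F | F | F | F | F || T
Every row is T, so the formula is a tautology.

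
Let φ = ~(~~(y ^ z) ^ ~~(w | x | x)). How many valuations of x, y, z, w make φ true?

8

  x      y      z      w       (y ^ z)  ~(y ^ z)  ~~(y ^ z)  (w | x | x)  ~(w | x | x)  ~~(w | x | x)  (~~(y ^ z) ^ ~~(w | x | x))  ~(~~(y ^ z) ^ ~~(w | x | x))
 True   True   True   True      False     True      False        True        False           True                  True                        False            
 True   True   True  False      False     True      False        True        False           True                  True                        False            
 True   True  False   True       True    False       True        True        False           True                 False                         True            
 True   True  False  False       True    False       True        True        False           True                 False                         True            
 True  False   True   True       True    False       True        True        False           True                 False                         True            
 True  False   True  False       True    False       True        True        False           True                 False                         True            
 True  False  False   True      False     True      False        True        False           True                  True                        False            
 True  False  False  False      False     True      False        True        False           True                  True                        False            
False   True   True   True      False     True      False        True        False           True                  True                        False            
False   True   True  False      False     True      False       False         True          False                 False                         True            
False   True  False   True       True    False       True        True        False           True                 False                         True            
False   True  False  False       True    False       True       False         True          False                  True                        False            
False  False   True   True       True    False       True        True        False           True                 False                         True            
False  False   True  False       True    False       True       False         True          False                  True                        False            
False  False  False   True      False     True      False        True        False           True                  True                        False            
False  False  False  False      False     True      False       False         True          False                 False                         True            
The formula is true on 8 of the 16 rows.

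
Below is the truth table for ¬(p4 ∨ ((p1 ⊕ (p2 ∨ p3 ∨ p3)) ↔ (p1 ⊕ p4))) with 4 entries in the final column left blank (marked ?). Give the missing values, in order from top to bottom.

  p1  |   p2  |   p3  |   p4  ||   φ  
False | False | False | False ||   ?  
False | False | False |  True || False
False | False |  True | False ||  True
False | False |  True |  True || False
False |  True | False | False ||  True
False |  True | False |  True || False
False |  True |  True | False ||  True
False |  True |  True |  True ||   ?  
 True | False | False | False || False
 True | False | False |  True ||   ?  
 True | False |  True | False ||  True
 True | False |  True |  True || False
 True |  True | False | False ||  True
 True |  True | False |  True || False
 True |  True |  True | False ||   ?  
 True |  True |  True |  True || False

Row p1=False, p2=False, p3=False, p4=False: ((p1 ⊕ (p2 ∨ p3 ∨ p3)) ↔ (p1 ⊕ p4)) = True, (p4 ∨ ((p1 ⊕ (p2 ∨ p3 ∨ p3)) ↔ (p1 ⊕ p4))) = True, so the formula = False.
Row p1=False, p2=True, p3=True, p4=True: ((p1 ⊕ (p2 ∨ p3 ∨ p3)) ↔ (p1 ⊕ p4)) = True, (p4 ∨ ((p1 ⊕ (p2 ∨ p3 ∨ p3)) ↔ (p1 ⊕ p4))) = True, so the formula = False.
Row p1=True, p2=False, p3=False, p4=True: ((p1 ⊕ (p2 ∨ p3 ∨ p3)) ↔ (p1 ⊕ p4)) = False, (p4 ∨ ((p1 ⊕ (p2 ∨ p3 ∨ p3)) ↔ (p1 ⊕ p4))) = True, so the formula = False.
Row p1=True, p2=True, p3=True, p4=False: ((p1 ⊕ (p2 ∨ p3 ∨ p3)) ↔ (p1 ⊕ p4)) = False, (p4 ∨ ((p1 ⊕ (p2 ∨ p3 ∨ p3)) ↔ (p1 ⊕ p4))) = False, so the formula = True.

False, False, False, True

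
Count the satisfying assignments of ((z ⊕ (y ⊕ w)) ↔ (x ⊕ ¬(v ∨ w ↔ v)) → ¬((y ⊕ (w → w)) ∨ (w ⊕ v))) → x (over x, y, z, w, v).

  x      y      z      w      v    |    φ  
 True   True   True   True   True  |   True
 True   True   True   True  False  |   True
 True   True   True  False   True  |   True
 True   True   True  False  False  |   True
 True   True  False   True   True  |   True
 True   True  False   True  False  |   True
 True   True  False  False   True  |   True
 True   True  False  False  False  |   True
 True  False   True   True   True  |   True
 True  False   True   True  False  |   True
 True  False   True  False   True  |   True
 True  False   True  False  False  |   True
 True  False  False   True   True  |   True
 True  False  False   True  False  |   True
 True  False  False  False   True  |   True
 True  False  False  False  False  |   True
False   True   True   True   True  |  False
False   True   True   True  False  |   True
False   True   True  False   True  |   True
False   True   True  False  False  |   True
False   True  False   True   True  |   True
False   True  False   True  False  |  False
False   True  False  False   True  |  False
False   True  False  False  False  |  False
False  False   True   True   True  |   True
False  False   True   True  False  |  False
False  False   True  False   True  |  False
False  False   True  False  False  |  False
False  False  False   True   True  |  False
False  False  False   True  False  |   True
False  False  False  False   True  |   True
False  False  False  False  False  |   True
The formula is true on 24 of the 32 rows.

24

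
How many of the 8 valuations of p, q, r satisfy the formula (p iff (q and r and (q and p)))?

5

p | q | r | (q and p) | (q and r and (q and p)) | φ
- | - | - | --------- | ----------------------- | -
F | F | F |     F     |            F            | T
F | F | T |     F     |            F            | T
F | T | F |     F     |            F            | T
F | T | T |     F     |            F            | T
T | F | F |     F     |            F            | F
T | F | T |     F     |            F            | F
T | T | F |     T     |            F            | F
T | T | T |     T     |            T            | T
The formula is true on 5 of the 8 rows.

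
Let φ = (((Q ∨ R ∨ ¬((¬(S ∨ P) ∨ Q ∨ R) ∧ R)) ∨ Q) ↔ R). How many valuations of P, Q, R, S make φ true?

P | Q | R | S || (S ∨ P) | ¬(S ∨ P) | (¬(S ∨ P) ∨ Q ∨ R) | ((¬(S ∨ P) ∨ Q ∨ R) ∧ R) | ¬((¬(S ∨ P) ∨ Q ∨ R) ∧ R) | φ
F | F | F | F ||    F    |    T     |         T          |            F             |             T             | F
F | F | F | T ||    T    |    F     |         F          |            F             |             T             | F
F | F | T | F ||    F    |    T     |         T          |            T             |             F             | T
F | F | T | T ||    T    |    F     |         T          |            T             |             F             | T
F | T | F | F ||    F    |    T     |         T          |            F             |             T             | F
F | T | F | T ||    T    |    F     |         T          |            F             |             T             | F
F | T | T | F ||    F    |    T     |         T          |            T             |             F             | T
F | T | T | T ||    T    |    F     |         T          |            T             |             F             | T
T | F | F | F ||    T    |    F     |         F          |            F             |             T             | F
T | F | F | T ||    T    |    F     |         F          |            F             |             T             | F
T | F | T | F ||    T    |    F     |         T          |            T             |             F             | T
T | F | T | T ||    T    |    F     |         T          |            T             |             F             | T
T | T | F | F ||    T    |    F     |         T          |            F             |             T             | F
T | T | F | T ||    T    |    F     |         T          |            F             |             T             | F
T | T | T | F ||    T    |    F     |         T          |            T             |             F             | T
T | T | T | T ||    T    |    F     |         T          |            T             |             F             | T
The formula is true on 8 of the 16 rows.

8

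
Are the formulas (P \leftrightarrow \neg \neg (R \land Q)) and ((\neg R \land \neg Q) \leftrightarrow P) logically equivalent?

not equivalent

P  Q  R  |  φ  ψ
1  1  1  |  1  0
1  1  0  |  0  0
1  0  1  |  0  0
1  0  0  |  0  1
0  1  1  |  0  1
0  1  0  |  1  1
0  0  1  |  1  1
0  0  0  |  1  0
The columns differ at P=1, Q=1, R=1 (φ=1, ψ=0), so they are not equivalent.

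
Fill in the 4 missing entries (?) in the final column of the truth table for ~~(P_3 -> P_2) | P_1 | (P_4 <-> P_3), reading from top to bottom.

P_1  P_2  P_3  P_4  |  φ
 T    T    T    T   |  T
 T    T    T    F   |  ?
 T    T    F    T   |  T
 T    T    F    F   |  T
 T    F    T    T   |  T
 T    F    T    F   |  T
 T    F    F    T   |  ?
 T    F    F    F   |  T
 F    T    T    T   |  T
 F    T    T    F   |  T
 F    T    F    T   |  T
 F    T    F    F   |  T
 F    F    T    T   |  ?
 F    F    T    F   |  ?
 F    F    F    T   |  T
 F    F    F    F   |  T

Row P_1=T, P_2=T, P_3=T, P_4=F: ~~(P_3 -> P_2) = T, (P_1 | (P_4 <-> P_3)) = T, so the formula = T.
Row P_1=T, P_2=F, P_3=F, P_4=T: ~~(P_3 -> P_2) = T, (P_1 | (P_4 <-> P_3)) = T, so the formula = T.
Row P_1=F, P_2=F, P_3=T, P_4=T: ~~(P_3 -> P_2) = F, (P_1 | (P_4 <-> P_3)) = T, so the formula = T.
Row P_1=F, P_2=F, P_3=T, P_4=F: ~~(P_3 -> P_2) = F, (P_1 | (P_4 <-> P_3)) = F, so the formula = F.

T, T, T, F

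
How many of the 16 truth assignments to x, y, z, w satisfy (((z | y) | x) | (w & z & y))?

14

x  y  z  w     (((z | y) | x) | (w & z & y))
F  F  F  F                   F              
F  F  F  T                   F              
F  F  T  F                   T              
F  F  T  T                   T              
F  T  F  F                   T              
F  T  F  T                   T              
F  T  T  F                   T              
F  T  T  T                   T              
T  F  F  F                   T              
T  F  F  T                   T              
T  F  T  F                   T              
T  F  T  T                   T              
T  T  F  F                   T              
T  T  F  T                   T              
T  T  T  F                   T              
T  T  T  T                   T              
The formula is true on 14 of the 16 rows.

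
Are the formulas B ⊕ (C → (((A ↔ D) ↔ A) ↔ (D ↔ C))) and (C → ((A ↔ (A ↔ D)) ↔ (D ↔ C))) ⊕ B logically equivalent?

A | B | C | D || φ | ψ
T | T | T | T || F | F
T | T | T | F || F | F
T | T | F | T || F | F
T | T | F | F || F | F
T | F | T | T || T | T
T | F | T | F || T | T
T | F | F | T || T | T
T | F | F | F || T | T
F | T | T | T || F | F
F | T | T | F || F | F
F | T | F | T || F | F
F | T | F | F || F | F
F | F | T | T || T | T
F | F | T | F || T | T
F | F | F | T || T | T
F | F | F | F || T | T
The columns for φ and ψ agree on every row, so they are logically equivalent.

equivalent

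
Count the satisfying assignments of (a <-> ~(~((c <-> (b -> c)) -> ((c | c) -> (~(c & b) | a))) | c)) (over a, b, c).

  a   |   b   |   c   ||   φ  
False | False | False || False
False | False |  True ||  True
False |  True | False || False
False |  True |  True ||  True
 True | False | False ||  True
 True | False |  True || False
 True |  True | False ||  True
 True |  True |  True || False
The formula is true on 4 of the 8 rows.

4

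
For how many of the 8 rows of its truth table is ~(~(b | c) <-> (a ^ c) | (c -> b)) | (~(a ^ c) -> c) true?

a  b  c     (b | c)  ~(b | c)  (a ^ c)  (c -> b)  ((a ^ c) | (c -> b))  ~(a ^ c)  (~(a ^ c) -> c)  φ
F  F  F        F        T         F        T               T               T             F         F
F  F  T        T        F         T        F               T               F             T         T
F  T  F        T        F         F        T               T               T             F         T
F  T  T        T        F         T        T               T               F             T         T
T  F  F        F        T         T        T               T               F             T         T
T  F  T        T        F         F        F               F               T             T         T
T  T  F        T        F         T        T               T               F             T         T
T  T  T        T        F         F        T               T               T             T         T
The formula is true on 7 of the 8 rows.

7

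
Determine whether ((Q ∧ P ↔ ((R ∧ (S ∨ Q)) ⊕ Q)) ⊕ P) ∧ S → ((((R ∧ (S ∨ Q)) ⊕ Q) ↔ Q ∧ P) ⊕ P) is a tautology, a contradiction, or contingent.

  P   |   Q   |   R   |   S   | (Q ∧ P) | (S ∨ Q) | (R ∧ (S ∨ Q)) | ((R ∧ (S ∨ Q)) ⊕ Q) |   φ  
----- | ----- | ----- | ----- | ------- | ------- | ------------- | ------------------- | -----
False | False | False | False |  False  |  False  |     False     |        False        |  True
False | False | False |  True |  False  |   True  |     False     |        False        |  True
False | False |  True | False |  False  |  False  |     False     |        False        |  True
False | False |  True |  True |  False  |   True  |      True     |         True        |  True
False |  True | False | False |  False  |   True  |     False     |         True        |  True
False |  True | False |  True |  False  |   True  |     False     |         True        |  True
False |  True |  True | False |  False  |   True  |      True     |        False        |  True
False |  True |  True |  True |  False  |   True  |      True     |        False        |  True
 True | False | False | False |  False  |  False  |     False     |        False        |  True
 True | False | False |  True |  False  |   True  |     False     |        False        |  True
 True | False |  True | False |  False  |  False  |     False     |        False        |  True
 True | False |  True |  True |  False  |   True  |      True     |         True        |  True
 True |  True | False | False |   True  |   True  |     False     |         True        |  True
 True |  True | False |  True |   True  |   True  |     False     |         True        |  True
 True |  True |  True | False |   True  |   True  |      True     |        False        |  True
 True |  True |  True |  True |   True  |   True  |      True     |        False        |  True
Every row is True, so the formula is a tautology.

tautology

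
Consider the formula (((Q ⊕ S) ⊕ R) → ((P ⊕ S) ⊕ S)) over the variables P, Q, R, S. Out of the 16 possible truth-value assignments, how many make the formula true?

  P   |   Q   |   R   |   S   || (Q ⊕ S) | ((Q ⊕ S) ⊕ R) | (P ⊕ S) | ((P ⊕ S) ⊕ S) |   φ  
False | False | False | False ||  False  |     False     |  False  |     False     |  True
False | False | False |  True ||   True  |      True     |   True  |     False     | False
False | False |  True | False ||  False  |      True     |  False  |     False     | False
False | False |  True |  True ||   True  |     False     |   True  |     False     |  True
False |  True | False | False ||   True  |      True     |  False  |     False     | False
False |  True | False |  True ||  False  |     False     |   True  |     False     |  True
False |  True |  True | False ||   True  |     False     |  False  |     False     |  True
False |  True |  True |  True ||  False  |      True     |   True  |     False     | False
 True | False | False | False ||  False  |     False     |   True  |      True     |  True
 True | False | False |  True ||   True  |      True     |  False  |      True     |  True
 True | False |  True | False ||  False  |      True     |   True  |      True     |  True
 True | False |  True |  True ||   True  |     False     |  False  |      True     |  True
 True |  True | False | False ||   True  |      True     |   True  |      True     |  True
 True |  True | False |  True ||  False  |     False     |  False  |      True     |  True
 True |  True |  True | False ||   True  |     False     |   True  |      True     |  True
 True |  True |  True |  True ||  False  |      True     |  False  |      True     |  True
The formula is true on 12 of the 16 rows.

12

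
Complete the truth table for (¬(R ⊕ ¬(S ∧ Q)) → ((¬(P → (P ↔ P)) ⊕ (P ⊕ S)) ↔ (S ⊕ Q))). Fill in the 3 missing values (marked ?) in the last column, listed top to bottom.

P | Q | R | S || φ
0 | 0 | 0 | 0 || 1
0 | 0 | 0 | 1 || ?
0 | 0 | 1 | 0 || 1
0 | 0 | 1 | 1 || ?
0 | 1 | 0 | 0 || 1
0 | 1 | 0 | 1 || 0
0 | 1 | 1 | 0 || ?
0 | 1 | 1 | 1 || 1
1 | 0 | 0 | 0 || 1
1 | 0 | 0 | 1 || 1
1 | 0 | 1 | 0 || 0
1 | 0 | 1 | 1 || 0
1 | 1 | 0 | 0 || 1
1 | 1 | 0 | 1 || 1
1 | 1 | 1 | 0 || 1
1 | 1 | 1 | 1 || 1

1, 1, 0

Row P=0, Q=0, R=0, S=1: ¬(R ⊕ ¬(S ∧ Q)) = 0, ((¬(P → (P ↔ P)) ⊕ (P ⊕ S)) ↔ (S ⊕ Q)) = 1, so the formula = 1.
Row P=0, Q=0, R=1, S=1: ¬(R ⊕ ¬(S ∧ Q)) = 1, ((¬(P → (P ↔ P)) ⊕ (P ⊕ S)) ↔ (S ⊕ Q)) = 1, so the formula = 1.
Row P=0, Q=1, R=1, S=0: ¬(R ⊕ ¬(S ∧ Q)) = 1, ((¬(P → (P ↔ P)) ⊕ (P ⊕ S)) ↔ (S ⊕ Q)) = 0, so the formula = 0.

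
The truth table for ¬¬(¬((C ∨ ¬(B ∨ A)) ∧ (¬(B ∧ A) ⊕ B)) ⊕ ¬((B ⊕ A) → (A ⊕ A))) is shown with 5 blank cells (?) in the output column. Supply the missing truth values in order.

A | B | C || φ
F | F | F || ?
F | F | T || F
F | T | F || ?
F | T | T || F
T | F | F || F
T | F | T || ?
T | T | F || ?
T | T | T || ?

F, F, T, T, F

Row A=F, B=F, C=F: (¬((C ∨ ¬(B ∨ A)) ∧ (¬(B ∧ A) ⊕ B)) ⊕ ¬((B ⊕ A) → (A ⊕ A))) = F, ¬(¬((C ∨ ¬(B ∨ A)) ∧ (¬(B ∧ A) ⊕ B)) ⊕ ¬((B ⊕ A) → (A ⊕ A))) = T, so the formula = F.
Row A=F, B=T, C=F: (¬((C ∨ ¬(B ∨ A)) ∧ (¬(B ∧ A) ⊕ B)) ⊕ ¬((B ⊕ A) → (A ⊕ A))) = F, ¬(¬((C ∨ ¬(B ∨ A)) ∧ (¬(B ∧ A) ⊕ B)) ⊕ ¬((B ⊕ A) → (A ⊕ A))) = T, so the formula = F.
Row A=T, B=F, C=T: (¬((C ∨ ¬(B ∨ A)) ∧ (¬(B ∧ A) ⊕ B)) ⊕ ¬((B ⊕ A) → (A ⊕ A))) = T, ¬(¬((C ∨ ¬(B ∨ A)) ∧ (¬(B ∧ A) ⊕ B)) ⊕ ¬((B ⊕ A) → (A ⊕ A))) = F, so the formula = T.
Row A=T, B=T, C=F: (¬((C ∨ ¬(B ∨ A)) ∧ (¬(B ∧ A) ⊕ B)) ⊕ ¬((B ⊕ A) → (A ⊕ A))) = T, ¬(¬((C ∨ ¬(B ∨ A)) ∧ (¬(B ∧ A) ⊕ B)) ⊕ ¬((B ⊕ A) → (A ⊕ A))) = F, so the formula = T.
Row A=T, B=T, C=T: (¬((C ∨ ¬(B ∨ A)) ∧ (¬(B ∧ A) ⊕ B)) ⊕ ¬((B ⊕ A) → (A ⊕ A))) = F, ¬(¬((C ∨ ¬(B ∨ A)) ∧ (¬(B ∧ A) ⊕ B)) ⊕ ¬((B ⊕ A) → (A ⊕ A))) = T, so the formula = F.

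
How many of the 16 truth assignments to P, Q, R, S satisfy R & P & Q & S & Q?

1

P | Q | R | S | ((R & P) & Q & S & Q)
- | - | - | - | ---------------------
T | T | T | T |           T          
T | T | T | F |           F          
T | T | F | T |           F          
T | T | F | F |           F          
T | F | T | T |           F          
T | F | T | F |           F          
T | F | F | T |           F          
T | F | F | F |           F          
F | T | T | T |           F          
F | T | T | F |           F          
F | T | F | T |           F          
F | T | F | F |           F          
F | F | T | T |           F          
F | F | T | F |           F          
F | F | F | T |           F          
F | F | F | F |           F          
The formula is true on 1 of the 16 rows.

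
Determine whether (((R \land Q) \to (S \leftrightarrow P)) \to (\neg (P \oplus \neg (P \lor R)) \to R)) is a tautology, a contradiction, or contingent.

tautology

P | Q | R | S | φ
- | - | - | - | -
T | T | T | T | T
T | T | T | F | T
T | T | F | T | T
T | T | F | F | T
T | F | T | T | T
T | F | T | F | T
T | F | F | T | T
T | F | F | F | T
F | T | T | T | T
F | T | T | F | T
F | T | F | T | T
F | T | F | F | T
F | F | T | T | T
F | F | T | F | T
F | F | F | T | T
F | F | F | F | T
Every row is T, so the formula is a tautology.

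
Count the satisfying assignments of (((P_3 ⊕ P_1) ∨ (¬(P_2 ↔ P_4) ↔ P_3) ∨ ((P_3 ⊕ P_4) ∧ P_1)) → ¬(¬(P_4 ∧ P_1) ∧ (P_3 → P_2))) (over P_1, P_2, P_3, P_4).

9

 P_1    P_2    P_3    P_4   |  (P_3 ⊕ P_1)  (P_2 ↔ P_4)  ¬(P_2 ↔ P_4)  (¬(P_2 ↔ P_4) ↔ P_3)  (P_3 ⊕ P_4)  ((P_3 ⊕ P_4) ∧ P_1)  (P_4 ∧ P_1)  ¬(P_4 ∧ P_1)  (P_3 → P_2)  (¬(P_4 ∧ P_1) ∧ (P_3 → P_2))    φ  
 True   True   True   True  |     False         True        False             False             False            False             True        False          True                False               True
 True   True   True  False  |     False        False         True              True              True             True            False         True          True                 True              False
 True   True  False   True  |      True         True        False              True              True             True             True        False          True                False               True
 True   True  False  False  |      True        False         True             False             False            False            False         True          True                 True              False
 True  False   True   True  |     False        False         True              True             False            False             True        False         False                False               True
 True  False   True  False  |     False         True        False             False              True             True            False         True         False                False               True
 True  False  False   True  |      True        False         True             False              True             True             True        False          True                False               True
 True  False  False  False  |      True         True        False              True             False            False            False         True          True                 True              False
False   True   True   True  |      True         True        False             False             False            False            False         True          True                 True              False
False   True   True  False  |      True        False         True              True              True            False            False         True          True                 True              False
False   True  False   True  |     False         True        False              True              True            False            False         True          True                 True              False
False   True  False  False  |     False        False         True             False             False            False            False         True          True                 True               True
False  False   True   True  |      True        False         True              True             False            False            False         True         False                False               True
False  False   True  False  |      True         True        False             False              True            False            False         True         False                False               True
False  False  False   True  |     False        False         True             False              True            False            False         True          True                 True               True
False  False  False  False  |     False         True        False              True             False            False            False         True          True                 True              False
The formula is true on 9 of the 16 rows.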